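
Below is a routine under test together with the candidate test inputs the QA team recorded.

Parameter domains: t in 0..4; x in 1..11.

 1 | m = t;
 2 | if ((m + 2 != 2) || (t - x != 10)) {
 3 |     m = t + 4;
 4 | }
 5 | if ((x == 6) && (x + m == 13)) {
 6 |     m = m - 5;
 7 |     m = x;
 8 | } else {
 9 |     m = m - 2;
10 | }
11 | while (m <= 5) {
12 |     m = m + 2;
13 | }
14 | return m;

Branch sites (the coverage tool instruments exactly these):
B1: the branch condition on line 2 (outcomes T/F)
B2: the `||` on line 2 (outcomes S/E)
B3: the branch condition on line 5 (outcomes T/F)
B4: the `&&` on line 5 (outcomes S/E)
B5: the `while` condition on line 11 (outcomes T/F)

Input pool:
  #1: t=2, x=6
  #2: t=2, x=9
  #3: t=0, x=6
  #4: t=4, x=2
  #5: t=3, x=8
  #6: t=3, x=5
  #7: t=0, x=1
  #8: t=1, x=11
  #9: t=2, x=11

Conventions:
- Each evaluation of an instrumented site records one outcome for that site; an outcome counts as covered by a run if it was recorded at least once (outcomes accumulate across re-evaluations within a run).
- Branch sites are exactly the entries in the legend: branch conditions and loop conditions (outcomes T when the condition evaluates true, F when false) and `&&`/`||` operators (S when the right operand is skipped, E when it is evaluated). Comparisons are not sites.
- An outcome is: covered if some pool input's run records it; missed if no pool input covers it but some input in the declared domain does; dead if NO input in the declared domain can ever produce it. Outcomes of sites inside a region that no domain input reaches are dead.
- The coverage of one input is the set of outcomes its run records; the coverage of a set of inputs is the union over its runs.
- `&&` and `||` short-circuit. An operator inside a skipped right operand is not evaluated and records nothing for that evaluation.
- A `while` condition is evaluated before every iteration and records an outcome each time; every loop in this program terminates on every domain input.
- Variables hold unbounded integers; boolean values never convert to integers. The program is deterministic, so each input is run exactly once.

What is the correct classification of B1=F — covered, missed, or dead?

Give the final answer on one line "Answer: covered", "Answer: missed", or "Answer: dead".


no pool input records B1=F
checking all 55 inputs in the declared domain: B1=F is never recorded -> dead
Answer: dead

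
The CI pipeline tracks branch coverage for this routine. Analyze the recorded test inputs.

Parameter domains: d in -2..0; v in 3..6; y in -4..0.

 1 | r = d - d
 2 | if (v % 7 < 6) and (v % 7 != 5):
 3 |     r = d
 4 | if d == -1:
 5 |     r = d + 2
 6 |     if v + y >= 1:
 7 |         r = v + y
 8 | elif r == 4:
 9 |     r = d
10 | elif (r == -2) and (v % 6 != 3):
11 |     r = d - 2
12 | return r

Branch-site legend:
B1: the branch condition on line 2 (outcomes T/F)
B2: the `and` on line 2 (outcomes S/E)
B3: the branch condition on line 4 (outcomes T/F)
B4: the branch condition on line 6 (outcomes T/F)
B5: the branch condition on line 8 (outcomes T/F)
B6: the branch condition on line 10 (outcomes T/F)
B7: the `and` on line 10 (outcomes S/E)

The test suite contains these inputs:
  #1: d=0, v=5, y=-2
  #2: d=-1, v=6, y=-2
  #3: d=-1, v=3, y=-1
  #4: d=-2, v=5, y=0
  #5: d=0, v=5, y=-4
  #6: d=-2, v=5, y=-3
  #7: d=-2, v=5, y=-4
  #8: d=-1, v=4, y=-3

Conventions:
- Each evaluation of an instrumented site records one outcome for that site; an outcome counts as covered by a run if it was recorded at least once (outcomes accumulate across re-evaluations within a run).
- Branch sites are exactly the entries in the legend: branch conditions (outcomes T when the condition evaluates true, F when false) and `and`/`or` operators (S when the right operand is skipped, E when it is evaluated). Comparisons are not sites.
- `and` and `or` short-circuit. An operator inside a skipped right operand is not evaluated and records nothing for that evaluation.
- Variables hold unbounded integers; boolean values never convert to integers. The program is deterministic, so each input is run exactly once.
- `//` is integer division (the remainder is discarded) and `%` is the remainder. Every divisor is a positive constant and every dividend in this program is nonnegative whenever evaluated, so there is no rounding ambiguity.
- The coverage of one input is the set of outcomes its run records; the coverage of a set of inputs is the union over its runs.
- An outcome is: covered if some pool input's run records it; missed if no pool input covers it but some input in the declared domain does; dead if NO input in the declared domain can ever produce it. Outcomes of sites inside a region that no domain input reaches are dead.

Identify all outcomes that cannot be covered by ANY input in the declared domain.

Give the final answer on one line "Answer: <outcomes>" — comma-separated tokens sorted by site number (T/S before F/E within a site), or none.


checking every outcome against all 60 domain inputs:
  B5=T: no domain input ever produces it -> dead
  reachable outcomes have witnesses, e.g. B1=T (e.g. d=-2, v=3, y=-4), B1=F (e.g. d=-2, v=5, y=-4), B2=S (e.g. d=-2, v=6, y=-4), B2=E (e.g. d=-2, v=3, y=-4)
Answer: B5=T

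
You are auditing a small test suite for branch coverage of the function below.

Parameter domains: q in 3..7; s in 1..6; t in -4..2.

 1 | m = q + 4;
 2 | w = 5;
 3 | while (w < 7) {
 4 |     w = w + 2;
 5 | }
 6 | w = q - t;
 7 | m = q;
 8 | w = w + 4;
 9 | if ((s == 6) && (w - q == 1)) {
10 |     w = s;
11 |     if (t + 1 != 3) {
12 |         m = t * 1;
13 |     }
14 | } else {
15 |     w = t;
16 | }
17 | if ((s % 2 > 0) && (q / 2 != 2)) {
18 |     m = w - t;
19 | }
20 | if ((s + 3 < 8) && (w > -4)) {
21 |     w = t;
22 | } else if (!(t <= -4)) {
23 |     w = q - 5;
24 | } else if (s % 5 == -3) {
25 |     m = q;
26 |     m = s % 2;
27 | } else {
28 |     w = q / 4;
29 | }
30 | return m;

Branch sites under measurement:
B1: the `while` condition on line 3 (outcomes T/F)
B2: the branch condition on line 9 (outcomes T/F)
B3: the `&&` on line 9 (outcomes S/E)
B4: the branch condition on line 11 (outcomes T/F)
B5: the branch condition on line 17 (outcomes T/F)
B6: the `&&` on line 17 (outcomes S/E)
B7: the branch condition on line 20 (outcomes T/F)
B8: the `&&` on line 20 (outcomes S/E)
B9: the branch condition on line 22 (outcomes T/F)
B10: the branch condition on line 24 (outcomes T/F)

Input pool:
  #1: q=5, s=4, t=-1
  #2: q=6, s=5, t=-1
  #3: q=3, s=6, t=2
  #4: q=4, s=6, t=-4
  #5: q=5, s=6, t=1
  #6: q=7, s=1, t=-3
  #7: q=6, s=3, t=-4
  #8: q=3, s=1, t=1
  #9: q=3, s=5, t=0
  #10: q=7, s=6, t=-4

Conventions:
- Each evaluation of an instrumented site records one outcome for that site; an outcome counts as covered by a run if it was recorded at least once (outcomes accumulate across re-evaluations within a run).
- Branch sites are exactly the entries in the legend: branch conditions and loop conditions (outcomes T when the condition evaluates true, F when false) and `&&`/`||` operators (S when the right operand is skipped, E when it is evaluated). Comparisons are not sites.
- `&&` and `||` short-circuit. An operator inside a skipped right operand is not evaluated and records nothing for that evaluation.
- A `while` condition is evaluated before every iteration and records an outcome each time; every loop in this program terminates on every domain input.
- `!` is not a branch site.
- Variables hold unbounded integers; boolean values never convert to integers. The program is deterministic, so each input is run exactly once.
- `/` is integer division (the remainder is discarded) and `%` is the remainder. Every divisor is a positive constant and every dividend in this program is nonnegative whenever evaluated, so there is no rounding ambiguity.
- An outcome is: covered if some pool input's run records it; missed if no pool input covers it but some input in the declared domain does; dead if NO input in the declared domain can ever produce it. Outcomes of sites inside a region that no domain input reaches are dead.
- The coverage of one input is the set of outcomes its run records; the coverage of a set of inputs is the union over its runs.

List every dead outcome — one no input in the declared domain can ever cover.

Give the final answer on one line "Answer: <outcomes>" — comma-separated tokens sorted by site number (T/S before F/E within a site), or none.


checking every outcome against all 210 domain inputs:
  B2=T: unreachable across the whole domain -> dead
  B4=T: unreachable across the whole domain -> dead
  B4=F: unreachable across the whole domain -> dead
  B10=T: unreachable across the whole domain -> dead
  reachable outcomes have witnesses, e.g. B1=T (e.g. q=3, s=1, t=-4), B1=F (e.g. q=3, s=1, t=-4), B2=F (e.g. q=3, s=1, t=-4), B3=S (e.g. q=3, s=1, t=-4)
Answer: B2=T, B4=T, B4=F, B10=T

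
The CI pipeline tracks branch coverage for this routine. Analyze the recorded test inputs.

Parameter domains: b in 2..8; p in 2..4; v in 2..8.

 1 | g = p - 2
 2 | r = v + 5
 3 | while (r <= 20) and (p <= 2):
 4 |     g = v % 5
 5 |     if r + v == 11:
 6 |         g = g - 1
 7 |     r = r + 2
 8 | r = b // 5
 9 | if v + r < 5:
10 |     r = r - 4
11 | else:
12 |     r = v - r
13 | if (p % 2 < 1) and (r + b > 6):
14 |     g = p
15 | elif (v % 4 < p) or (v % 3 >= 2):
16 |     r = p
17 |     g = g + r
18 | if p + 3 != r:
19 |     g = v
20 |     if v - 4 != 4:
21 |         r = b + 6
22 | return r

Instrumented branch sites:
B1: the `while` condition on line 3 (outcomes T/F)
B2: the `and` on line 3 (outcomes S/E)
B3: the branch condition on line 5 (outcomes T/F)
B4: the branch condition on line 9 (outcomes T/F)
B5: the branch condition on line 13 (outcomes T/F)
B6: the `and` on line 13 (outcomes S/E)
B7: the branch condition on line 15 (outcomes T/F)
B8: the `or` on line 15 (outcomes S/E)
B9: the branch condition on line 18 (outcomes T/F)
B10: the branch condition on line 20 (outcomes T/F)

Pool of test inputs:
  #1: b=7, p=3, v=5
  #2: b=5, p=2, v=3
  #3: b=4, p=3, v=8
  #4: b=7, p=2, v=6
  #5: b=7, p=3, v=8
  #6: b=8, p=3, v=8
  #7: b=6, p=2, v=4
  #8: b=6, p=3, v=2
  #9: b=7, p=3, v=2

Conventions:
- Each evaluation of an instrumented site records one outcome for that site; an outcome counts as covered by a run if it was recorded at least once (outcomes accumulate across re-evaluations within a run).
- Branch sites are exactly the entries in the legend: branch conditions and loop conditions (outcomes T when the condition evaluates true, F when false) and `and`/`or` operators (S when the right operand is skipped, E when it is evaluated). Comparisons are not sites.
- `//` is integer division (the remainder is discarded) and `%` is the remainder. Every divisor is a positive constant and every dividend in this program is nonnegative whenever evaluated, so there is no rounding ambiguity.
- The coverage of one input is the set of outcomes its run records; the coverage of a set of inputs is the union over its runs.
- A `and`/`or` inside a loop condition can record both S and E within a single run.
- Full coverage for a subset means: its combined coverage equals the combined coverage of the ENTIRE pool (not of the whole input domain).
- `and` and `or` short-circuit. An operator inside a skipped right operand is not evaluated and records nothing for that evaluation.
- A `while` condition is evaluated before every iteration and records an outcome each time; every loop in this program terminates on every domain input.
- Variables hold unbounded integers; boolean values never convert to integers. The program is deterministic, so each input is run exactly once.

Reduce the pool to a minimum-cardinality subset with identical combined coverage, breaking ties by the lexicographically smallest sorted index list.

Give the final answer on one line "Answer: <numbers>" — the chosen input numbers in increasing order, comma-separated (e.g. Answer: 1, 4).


test 1 (b=7, p=3, v=5) fires B2->E, B1->F, B4->F, B6->S, B5->F, B8->S, B7->T, B9->T, B10->T; hits B1=F, B2=E, B4=F, B5=F, B6=S, B7=T, B8=S, B9=T, B10=T
test 2 (b=5, p=2, v=3) fires B2->E, B1->T, B3->T, B2->E, B1->T, B3->F, B2->E, B1->T, B3->F, B2->E, B1->T, B3->F, B2->E, B1->T, ...; hits B1=T, B1=F, B2=S, B2=E, B3=T, B3=F, B4=T, B5=F, B6=E, B7=F, B8=E, B9=T, B10=T
test 3 (b=4, p=3, v=8) fires B2->E, B1->F, B4->F, B6->S, B5->F, B8->S, B7->T, B9->T, B10->F; hits B1=F, B2=E, B4=F, B5=F, B6=S, B7=T, B8=S, B9=T, B10=F
test 4 (b=7, p=2, v=6) fires B2->E, B1->T, B3->F, B2->E, B1->T, B3->F, B2->E, B1->T, B3->F, B2->E, B1->T, B3->F, B2->E, B1->T, ...; hits B1=T, B1=F, B2=S, B2=E, B3=F, B4=F, B5=T, B6=E, B9=F
test 5 (b=7, p=3, v=8) fires B2->E, B1->F, B4->F, B6->S, B5->F, B8->S, B7->T, B9->T, B10->F; hits B1=F, B2=E, B4=F, B5=F, B6=S, B7=T, B8=S, B9=T, B10=F
test 6 (b=8, p=3, v=8) fires B2->E, B1->F, B4->F, B6->S, B5->F, B8->S, B7->T, B9->T, B10->F; hits B1=F, B2=E, B4=F, B5=F, B6=S, B7=T, B8=S, B9=T, B10=F
test 7 (b=6, p=2, v=4) fires B2->E, B1->T, B3->F, B2->E, B1->T, B3->F, B2->E, B1->T, B3->F, B2->E, B1->T, B3->F, B2->E, B1->T, ...; hits B1=T, B1=F, B2=S, B2=E, B3=F, B4=F, B5=T, B6=E, B9=T, B10=T
test 8 (b=6, p=3, v=2) fires B2->E, B1->F, B4->T, B6->S, B5->F, B8->S, B7->T, B9->T, B10->T; hits B1=F, B2=E, B4=T, B5=F, B6=S, B7=T, B8=S, B9=T, B10=T
test 9 (b=7, p=3, v=2) fires B2->E, B1->F, B4->T, B6->S, B5->F, B8->S, B7->T, B9->T, B10->T; hits B1=F, B2=E, B4=T, B5=F, B6=S, B7=T, B8=S, B9=T, B10=T
together the pool reaches 20 outcomes: B1=T, B1=F, B2=S, B2=E, B3=T, B3=F, B4=T, B4=F, B5=T, B5=F, B6=S, B6=E, B7=T, B7=F, B8=S, B8=E, B9=T, B9=F, B10=T, B10=F
checked all size-1 subsets: none covers 20 outcomes (max 13/20)
checked all size-2 subsets: none covers 20 outcomes (max 18/20)
size 3: inputs {2, 3, 4} cover all 20 outcomes, and no lexicographically smaller subset of this size does
Answer: 2, 3, 4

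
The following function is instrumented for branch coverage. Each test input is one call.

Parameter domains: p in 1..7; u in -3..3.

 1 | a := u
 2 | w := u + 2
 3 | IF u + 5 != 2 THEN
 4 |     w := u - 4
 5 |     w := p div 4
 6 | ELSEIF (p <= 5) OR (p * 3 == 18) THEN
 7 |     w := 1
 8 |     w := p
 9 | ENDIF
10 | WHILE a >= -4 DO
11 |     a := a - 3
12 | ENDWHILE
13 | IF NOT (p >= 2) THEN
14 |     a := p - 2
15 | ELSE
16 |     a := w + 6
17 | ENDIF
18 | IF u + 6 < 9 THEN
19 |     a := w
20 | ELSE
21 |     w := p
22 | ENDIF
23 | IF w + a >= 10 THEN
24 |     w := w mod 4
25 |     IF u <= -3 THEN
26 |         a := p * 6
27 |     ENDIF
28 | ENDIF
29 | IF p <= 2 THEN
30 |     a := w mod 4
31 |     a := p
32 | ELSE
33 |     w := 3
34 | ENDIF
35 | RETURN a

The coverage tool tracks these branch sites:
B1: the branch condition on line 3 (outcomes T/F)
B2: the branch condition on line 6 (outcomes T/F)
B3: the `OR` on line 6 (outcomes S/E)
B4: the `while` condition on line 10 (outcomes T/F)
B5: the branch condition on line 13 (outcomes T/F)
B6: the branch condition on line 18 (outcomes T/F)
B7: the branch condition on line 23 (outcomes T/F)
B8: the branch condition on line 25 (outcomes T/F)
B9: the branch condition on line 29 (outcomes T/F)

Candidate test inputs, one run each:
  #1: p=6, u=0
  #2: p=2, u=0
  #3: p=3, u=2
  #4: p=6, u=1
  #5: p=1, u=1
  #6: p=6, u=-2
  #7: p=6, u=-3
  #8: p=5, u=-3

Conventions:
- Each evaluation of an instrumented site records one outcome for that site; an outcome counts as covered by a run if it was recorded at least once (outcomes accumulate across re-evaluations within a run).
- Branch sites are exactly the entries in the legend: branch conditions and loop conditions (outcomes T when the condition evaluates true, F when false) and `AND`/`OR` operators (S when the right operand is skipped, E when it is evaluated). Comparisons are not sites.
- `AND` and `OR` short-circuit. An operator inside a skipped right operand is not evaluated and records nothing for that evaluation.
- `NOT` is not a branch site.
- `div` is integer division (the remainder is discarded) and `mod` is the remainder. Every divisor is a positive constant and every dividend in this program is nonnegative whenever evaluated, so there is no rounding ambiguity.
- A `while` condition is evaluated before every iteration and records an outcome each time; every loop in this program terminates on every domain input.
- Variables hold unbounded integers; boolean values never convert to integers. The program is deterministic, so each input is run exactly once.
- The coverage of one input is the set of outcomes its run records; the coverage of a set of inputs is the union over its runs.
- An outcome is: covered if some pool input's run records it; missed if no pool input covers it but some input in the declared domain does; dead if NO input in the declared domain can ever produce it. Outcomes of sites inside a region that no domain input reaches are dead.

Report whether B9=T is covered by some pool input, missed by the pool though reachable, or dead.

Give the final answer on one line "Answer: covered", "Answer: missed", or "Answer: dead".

B9=T is recorded by pool input(s) 2, 5 -> covered

Answer: covered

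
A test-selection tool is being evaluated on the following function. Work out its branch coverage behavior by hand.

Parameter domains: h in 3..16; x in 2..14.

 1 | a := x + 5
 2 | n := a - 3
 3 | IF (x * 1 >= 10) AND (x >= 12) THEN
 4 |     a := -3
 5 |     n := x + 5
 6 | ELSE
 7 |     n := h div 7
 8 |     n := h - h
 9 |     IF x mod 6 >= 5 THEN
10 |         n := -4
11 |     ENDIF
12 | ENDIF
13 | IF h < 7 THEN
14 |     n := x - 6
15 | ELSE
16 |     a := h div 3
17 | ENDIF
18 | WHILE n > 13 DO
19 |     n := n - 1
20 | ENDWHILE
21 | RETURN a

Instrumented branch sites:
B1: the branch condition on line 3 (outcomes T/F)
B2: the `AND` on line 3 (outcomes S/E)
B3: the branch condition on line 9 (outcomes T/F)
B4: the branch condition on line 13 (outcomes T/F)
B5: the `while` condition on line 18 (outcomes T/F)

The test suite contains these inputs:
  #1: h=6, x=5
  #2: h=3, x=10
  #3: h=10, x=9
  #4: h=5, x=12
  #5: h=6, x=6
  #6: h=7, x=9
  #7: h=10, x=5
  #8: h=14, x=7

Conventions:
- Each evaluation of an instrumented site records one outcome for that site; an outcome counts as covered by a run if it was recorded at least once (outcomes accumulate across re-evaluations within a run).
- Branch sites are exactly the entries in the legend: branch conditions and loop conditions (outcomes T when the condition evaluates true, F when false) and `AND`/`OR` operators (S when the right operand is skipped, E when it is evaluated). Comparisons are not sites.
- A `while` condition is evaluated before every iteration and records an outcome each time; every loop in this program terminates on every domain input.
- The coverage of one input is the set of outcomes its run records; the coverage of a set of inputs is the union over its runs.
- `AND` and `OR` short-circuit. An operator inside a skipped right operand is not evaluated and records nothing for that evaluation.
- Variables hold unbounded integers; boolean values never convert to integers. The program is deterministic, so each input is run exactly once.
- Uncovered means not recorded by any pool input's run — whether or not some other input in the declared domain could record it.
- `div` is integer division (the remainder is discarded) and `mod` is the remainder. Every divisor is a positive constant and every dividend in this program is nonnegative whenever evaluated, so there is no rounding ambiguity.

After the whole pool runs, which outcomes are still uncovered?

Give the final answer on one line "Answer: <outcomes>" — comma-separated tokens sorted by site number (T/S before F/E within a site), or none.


#1 (h=6, x=5) -> covered: B1=F, B2=S, B3=T, B4=T, B5=F
#2 (h=3, x=10) -> covered: B1=F, B2=E, B3=F, B4=T, B5=F
#3 (h=10, x=9) -> covered: B1=F, B2=S, B3=F, B4=F, B5=F
#4 (h=5, x=12) -> covered: B1=T, B2=E, B4=T, B5=F
#5 (h=6, x=6) -> covered: B1=F, B2=S, B3=F, B4=T, B5=F
#6 (h=7, x=9) -> covered: B1=F, B2=S, B3=F, B4=F, B5=F
#7 (h=10, x=5) -> covered: B1=F, B2=S, B3=T, B4=F, B5=F
#8 (h=14, x=7) -> covered: B1=F, B2=S, B3=F, B4=F, B5=F
union over the pool: B1=T, B1=F, B2=S, B2=E, B3=T, B3=F, B4=T, B4=F, B5=F
uncovered (1 of 10): B5=T
Answer: B5=T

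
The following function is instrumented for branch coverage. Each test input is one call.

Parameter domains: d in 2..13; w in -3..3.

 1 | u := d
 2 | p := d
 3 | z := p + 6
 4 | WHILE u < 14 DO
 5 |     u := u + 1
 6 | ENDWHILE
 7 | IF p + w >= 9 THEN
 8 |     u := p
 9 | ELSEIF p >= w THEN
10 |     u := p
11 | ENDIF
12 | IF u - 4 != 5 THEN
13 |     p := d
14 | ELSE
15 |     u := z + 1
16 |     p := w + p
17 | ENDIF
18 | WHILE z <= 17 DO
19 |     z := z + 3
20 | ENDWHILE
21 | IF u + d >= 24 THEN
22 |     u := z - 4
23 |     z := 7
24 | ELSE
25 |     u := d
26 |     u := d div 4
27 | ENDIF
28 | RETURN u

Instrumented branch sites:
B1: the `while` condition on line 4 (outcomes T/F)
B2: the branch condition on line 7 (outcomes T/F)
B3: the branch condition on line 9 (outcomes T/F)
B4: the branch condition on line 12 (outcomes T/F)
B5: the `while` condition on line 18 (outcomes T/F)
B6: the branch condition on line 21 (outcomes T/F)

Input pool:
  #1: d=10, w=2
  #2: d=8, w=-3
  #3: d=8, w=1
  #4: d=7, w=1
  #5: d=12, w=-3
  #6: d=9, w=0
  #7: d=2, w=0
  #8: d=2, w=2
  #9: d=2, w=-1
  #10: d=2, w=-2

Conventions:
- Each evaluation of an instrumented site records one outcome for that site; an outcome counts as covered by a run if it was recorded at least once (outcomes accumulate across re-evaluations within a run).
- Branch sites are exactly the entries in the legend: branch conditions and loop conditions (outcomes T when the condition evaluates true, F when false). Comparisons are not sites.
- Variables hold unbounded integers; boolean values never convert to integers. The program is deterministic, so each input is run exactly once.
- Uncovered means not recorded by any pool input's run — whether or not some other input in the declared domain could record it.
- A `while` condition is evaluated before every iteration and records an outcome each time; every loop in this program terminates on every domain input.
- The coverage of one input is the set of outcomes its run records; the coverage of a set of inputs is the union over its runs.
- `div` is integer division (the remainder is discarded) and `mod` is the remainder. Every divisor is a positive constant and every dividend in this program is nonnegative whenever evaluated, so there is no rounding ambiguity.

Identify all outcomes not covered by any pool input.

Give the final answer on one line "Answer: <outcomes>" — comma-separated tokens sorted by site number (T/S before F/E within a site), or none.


input #1 (d=10, w=2): events B1->T, B1->T, B1->T, B1->T, B1->F, B2->T, B4->T, B5->T, B5->F, B6->F; covers B1=T, B1=F, B2=T, B4=T, B5=T, B5=F, B6=F
input #2 (d=8, w=-3): events B1->T, B1->T, B1->T, B1->T, B1->T, B1->T, B1->F, B2->F, B3->T, B4->T, B5->T, B5->T, B5->F, B6->F; covers B1=T, B1=F, B2=F, B3=T, B4=T, B5=T, B5=F, B6=F
input #3 (d=8, w=1): events B1->T, B1->T, B1->T, B1->T, B1->T, B1->T, B1->F, B2->T, B4->T, B5->T, B5->T, B5->F, B6->F; covers B1=T, B1=F, B2=T, B4=T, B5=T, B5=F, B6=F
input #4 (d=7, w=1): events B1->T, B1->T, B1->T, B1->T, B1->T, B1->T, B1->T, B1->F, B2->F, B3->T, B4->T, B5->T, B5->T, B5->F, ...; covers B1=T, B1=F, B2=F, B3=T, B4=T, B5=T, B5=F, B6=F
input #5 (d=12, w=-3): events B1->T, B1->T, B1->F, B2->T, B4->T, B5->F, B6->T; covers B1=T, B1=F, B2=T, B4=T, B5=F, B6=T
input #6 (d=9, w=0): events B1->T, B1->T, B1->T, B1->T, B1->T, B1->F, B2->T, B4->F, B5->T, B5->F, B6->T; covers B1=T, B1=F, B2=T, B4=F, B5=T, B5=F, B6=T
input #7 (d=2, w=0): events B1->T, B1->T, B1->T, B1->T, B1->T, B1->T, B1->T, B1->T, B1->T, B1->T, B1->T, B1->T, B1->F, B2->F, ...; covers B1=T, B1=F, B2=F, B3=T, B4=T, B5=T, B5=F, B6=F
input #8 (d=2, w=2): events B1->T, B1->T, B1->T, B1->T, B1->T, B1->T, B1->T, B1->T, B1->T, B1->T, B1->T, B1->T, B1->F, B2->F, ...; covers B1=T, B1=F, B2=F, B3=T, B4=T, B5=T, B5=F, B6=F
input #9 (d=2, w=-1): events B1->T, B1->T, B1->T, B1->T, B1->T, B1->T, B1->T, B1->T, B1->T, B1->T, B1->T, B1->T, B1->F, B2->F, ...; covers B1=T, B1=F, B2=F, B3=T, B4=T, B5=T, B5=F, B6=F
input #10 (d=2, w=-2): events B1->T, B1->T, B1->T, B1->T, B1->T, B1->T, B1->T, B1->T, B1->T, B1->T, B1->T, B1->T, B1->F, B2->F, ...; covers B1=T, B1=F, B2=F, B3=T, B4=T, B5=T, B5=F, B6=F
union over the pool: B1=T, B1=F, B2=T, B2=F, B3=T, B4=T, B4=F, B5=T, B5=F, B6=T, B6=F
uncovered (1 of 12): B3=F
Answer: B3=F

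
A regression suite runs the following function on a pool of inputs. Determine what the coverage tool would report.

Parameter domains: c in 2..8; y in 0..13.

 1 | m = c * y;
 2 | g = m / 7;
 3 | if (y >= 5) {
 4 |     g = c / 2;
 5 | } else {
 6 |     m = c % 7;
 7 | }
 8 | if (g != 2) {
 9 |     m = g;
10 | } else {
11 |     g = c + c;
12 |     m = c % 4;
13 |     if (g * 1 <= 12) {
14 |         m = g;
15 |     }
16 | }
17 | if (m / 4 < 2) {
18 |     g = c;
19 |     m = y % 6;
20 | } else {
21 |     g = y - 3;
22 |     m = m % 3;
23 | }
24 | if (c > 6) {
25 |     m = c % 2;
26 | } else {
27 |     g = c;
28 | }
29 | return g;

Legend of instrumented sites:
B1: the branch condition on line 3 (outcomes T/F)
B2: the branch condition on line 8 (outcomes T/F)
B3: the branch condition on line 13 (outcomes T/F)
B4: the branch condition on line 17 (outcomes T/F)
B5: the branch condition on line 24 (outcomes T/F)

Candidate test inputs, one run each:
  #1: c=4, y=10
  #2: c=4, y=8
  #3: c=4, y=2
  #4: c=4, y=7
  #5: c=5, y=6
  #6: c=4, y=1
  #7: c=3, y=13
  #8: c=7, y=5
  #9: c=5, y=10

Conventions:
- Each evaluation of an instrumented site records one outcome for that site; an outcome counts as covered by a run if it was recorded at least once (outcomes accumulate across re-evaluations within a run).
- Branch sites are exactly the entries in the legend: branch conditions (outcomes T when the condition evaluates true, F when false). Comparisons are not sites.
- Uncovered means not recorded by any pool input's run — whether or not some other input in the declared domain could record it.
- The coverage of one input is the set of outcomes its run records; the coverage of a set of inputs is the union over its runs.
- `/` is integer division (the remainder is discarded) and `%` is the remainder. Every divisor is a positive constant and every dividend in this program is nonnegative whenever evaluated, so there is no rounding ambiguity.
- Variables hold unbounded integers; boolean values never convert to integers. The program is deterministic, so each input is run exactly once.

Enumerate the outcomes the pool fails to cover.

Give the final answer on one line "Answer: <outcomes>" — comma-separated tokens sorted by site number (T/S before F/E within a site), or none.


test 1 (c=4, y=10) fires B1->T, B2->F, B3->T, B4->F, B5->F; hits B1=T, B2=F, B3=T, B4=F, B5=F
test 2 (c=4, y=8) fires B1->T, B2->F, B3->T, B4->F, B5->F; hits B1=T, B2=F, B3=T, B4=F, B5=F
test 3 (c=4, y=2) fires B1->F, B2->T, B4->T, B5->F; hits B1=F, B2=T, B4=T, B5=F
test 4 (c=4, y=7) fires B1->T, B2->F, B3->T, B4->F, B5->F; hits B1=T, B2=F, B3=T, B4=F, B5=F
test 5 (c=5, y=6) fires B1->T, B2->F, B3->T, B4->F, B5->F; hits B1=T, B2=F, B3=T, B4=F, B5=F
test 6 (c=4, y=1) fires B1->F, B2->T, B4->T, B5->F; hits B1=F, B2=T, B4=T, B5=F
test 7 (c=3, y=13) fires B1->T, B2->T, B4->T, B5->F; hits B1=T, B2=T, B4=T, B5=F
test 8 (c=7, y=5) fires B1->T, B2->T, B4->T, B5->T; hits B1=T, B2=T, B4=T, B5=T
test 9 (c=5, y=10) fires B1->T, B2->F, B3->T, B4->F, B5->F; hits B1=T, B2=F, B3=T, B4=F, B5=F
union over the pool: B1=T, B1=F, B2=T, B2=F, B3=T, B4=T, B4=F, B5=T, B5=F
uncovered (1 of 10): B3=F
Answer: B3=F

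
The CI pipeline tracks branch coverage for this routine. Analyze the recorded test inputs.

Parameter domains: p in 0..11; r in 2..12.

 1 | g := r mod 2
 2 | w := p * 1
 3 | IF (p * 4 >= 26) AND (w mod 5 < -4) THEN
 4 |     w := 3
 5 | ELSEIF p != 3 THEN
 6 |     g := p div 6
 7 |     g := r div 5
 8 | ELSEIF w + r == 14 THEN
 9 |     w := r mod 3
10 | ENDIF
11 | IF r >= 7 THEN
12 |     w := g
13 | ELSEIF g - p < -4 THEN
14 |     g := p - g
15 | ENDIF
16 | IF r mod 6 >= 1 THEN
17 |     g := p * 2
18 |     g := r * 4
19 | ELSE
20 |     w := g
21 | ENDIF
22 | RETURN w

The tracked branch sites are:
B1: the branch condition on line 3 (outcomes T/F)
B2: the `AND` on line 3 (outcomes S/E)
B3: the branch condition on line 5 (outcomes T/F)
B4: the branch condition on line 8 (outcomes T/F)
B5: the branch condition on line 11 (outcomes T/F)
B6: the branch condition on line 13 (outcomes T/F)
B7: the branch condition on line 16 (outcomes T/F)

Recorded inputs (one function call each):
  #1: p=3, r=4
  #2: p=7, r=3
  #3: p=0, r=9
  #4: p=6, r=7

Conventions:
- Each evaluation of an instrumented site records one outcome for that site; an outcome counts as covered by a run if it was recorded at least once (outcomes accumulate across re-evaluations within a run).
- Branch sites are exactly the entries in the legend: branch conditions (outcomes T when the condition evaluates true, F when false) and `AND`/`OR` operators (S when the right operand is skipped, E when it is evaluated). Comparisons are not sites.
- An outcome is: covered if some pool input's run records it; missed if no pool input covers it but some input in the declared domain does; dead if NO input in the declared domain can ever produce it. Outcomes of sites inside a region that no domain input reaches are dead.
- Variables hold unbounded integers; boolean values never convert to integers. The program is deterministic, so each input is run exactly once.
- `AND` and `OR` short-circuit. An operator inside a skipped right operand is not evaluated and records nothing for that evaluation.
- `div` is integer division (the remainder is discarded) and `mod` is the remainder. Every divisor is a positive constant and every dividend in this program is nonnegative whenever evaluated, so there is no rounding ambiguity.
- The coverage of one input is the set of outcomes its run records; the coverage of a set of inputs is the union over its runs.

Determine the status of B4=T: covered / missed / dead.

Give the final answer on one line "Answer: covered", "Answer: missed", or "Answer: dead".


no pool input records B4=T
but domain input (p=3, r=11) does record it -> reachable, so missed
Answer: missed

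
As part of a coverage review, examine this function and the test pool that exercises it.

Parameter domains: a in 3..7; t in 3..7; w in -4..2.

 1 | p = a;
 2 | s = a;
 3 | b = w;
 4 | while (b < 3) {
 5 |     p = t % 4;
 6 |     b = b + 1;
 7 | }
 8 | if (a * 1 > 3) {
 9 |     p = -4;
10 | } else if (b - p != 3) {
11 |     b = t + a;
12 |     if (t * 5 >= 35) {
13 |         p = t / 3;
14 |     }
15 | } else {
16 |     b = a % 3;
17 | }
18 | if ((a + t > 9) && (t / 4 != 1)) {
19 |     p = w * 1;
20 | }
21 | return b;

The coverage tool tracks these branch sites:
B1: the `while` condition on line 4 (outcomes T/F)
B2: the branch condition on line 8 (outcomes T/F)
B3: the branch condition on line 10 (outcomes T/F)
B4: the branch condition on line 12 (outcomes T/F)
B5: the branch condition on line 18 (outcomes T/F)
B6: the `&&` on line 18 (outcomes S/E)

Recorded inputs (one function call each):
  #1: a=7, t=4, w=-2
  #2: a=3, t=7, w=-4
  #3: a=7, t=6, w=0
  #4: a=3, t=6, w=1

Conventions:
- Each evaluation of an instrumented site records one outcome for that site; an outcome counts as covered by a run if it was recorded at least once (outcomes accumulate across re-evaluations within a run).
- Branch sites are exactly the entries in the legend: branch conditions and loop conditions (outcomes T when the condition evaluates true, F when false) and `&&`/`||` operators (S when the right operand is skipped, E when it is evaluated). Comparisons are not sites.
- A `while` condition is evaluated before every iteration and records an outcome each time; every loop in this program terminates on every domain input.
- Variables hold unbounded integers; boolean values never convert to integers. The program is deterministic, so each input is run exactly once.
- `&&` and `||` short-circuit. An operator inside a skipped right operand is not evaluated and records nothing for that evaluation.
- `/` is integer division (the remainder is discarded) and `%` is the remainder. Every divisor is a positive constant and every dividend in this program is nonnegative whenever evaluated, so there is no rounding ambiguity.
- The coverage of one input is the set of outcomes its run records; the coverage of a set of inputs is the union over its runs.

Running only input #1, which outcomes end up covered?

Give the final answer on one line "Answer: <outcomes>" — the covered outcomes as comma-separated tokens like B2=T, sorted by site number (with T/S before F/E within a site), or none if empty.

Tracing the run of input #1 (a=7, t=4, w=-2):
  B1->T, B1->T, B1->T, B1->T, B1->T, B1->F, B2->T, B6->E, B5->F
as a set, this run covers: B1=T, B1=F, B2=T, B5=F, B6=E

Answer: B1=T, B1=F, B2=T, B5=F, B6=E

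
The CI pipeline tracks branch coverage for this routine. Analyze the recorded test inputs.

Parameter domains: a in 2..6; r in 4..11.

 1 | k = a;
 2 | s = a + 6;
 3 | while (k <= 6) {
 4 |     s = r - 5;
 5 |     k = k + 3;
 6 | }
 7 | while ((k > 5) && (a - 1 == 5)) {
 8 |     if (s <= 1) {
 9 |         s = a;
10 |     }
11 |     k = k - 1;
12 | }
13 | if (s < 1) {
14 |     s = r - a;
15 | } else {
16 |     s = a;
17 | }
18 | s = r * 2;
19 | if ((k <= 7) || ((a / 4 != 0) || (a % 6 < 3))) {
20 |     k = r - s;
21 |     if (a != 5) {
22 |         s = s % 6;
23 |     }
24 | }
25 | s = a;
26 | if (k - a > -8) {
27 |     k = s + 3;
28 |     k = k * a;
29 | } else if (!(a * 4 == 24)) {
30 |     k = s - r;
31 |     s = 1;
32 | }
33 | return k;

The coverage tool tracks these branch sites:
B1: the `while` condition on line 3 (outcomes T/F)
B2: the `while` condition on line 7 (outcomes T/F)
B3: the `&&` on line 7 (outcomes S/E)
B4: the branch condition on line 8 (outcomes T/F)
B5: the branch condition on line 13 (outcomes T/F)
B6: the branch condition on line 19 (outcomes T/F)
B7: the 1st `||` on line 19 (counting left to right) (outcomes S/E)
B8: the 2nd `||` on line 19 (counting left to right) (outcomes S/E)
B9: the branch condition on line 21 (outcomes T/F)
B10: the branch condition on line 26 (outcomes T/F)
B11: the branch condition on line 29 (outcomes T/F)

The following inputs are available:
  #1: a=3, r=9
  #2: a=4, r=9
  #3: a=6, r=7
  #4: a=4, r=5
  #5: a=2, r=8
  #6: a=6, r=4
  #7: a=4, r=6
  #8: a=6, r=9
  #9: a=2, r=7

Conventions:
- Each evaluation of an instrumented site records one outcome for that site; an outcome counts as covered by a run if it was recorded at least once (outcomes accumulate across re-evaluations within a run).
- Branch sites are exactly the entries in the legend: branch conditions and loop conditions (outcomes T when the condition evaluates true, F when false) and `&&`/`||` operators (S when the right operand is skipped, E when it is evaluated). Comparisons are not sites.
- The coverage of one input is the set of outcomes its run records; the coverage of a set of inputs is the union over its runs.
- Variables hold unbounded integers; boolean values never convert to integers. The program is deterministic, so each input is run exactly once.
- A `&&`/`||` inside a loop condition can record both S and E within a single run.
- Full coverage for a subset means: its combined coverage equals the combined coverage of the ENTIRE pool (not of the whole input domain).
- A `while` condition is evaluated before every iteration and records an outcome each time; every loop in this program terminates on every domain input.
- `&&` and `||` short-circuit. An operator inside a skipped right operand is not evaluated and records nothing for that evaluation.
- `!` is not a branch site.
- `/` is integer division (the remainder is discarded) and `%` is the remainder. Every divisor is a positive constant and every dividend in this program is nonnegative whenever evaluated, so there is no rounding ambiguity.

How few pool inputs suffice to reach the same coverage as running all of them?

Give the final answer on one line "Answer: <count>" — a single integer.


run #1 (a=3, r=9) runs B1->T, B1->T, B1->F, B3->E, B2->F, B5->F, B7->E, B8->E, B6->F, B10->T; records B1=T, B1=F, B2=F, B3=E, B5=F, B6=F, B7=E, B8=E, B10=T
run #2 (a=4, r=9) runs B1->T, B1->F, B3->E, B2->F, B5->F, B7->S, B6->T, B9->T, B10->F, B11->T; records B1=T, B1=F, B2=F, B3=E, B5=F, B6=T, B7=S, B9=T, B10=F, B11=T
run #3 (a=6, r=7) runs B1->T, B1->F, B3->E, B2->T, B4->F, B3->E, B2->T, B4->F, B3->E, B2->T, B4->F, B3->E, B2->T, B4->F, ...; records B1=T, B1=F, B2=T, B2=F, B3=S, B3=E, B4=F, B5=F, B6=T, B7=S, B9=T, B10=F, B11=F
run #4 (a=4, r=5) runs B1->T, B1->F, B3->E, B2->F, B5->T, B7->S, B6->T, B9->T, B10->F, B11->T; records B1=T, B1=F, B2=F, B3=E, B5=T, B6=T, B7=S, B9=T, B10=F, B11=T
run #5 (a=2, r=8) runs B1->T, B1->T, B1->F, B3->E, B2->F, B5->F, B7->E, B8->E, B6->T, B9->T, B10->F, B11->T; records B1=T, B1=F, B2=F, B3=E, B5=F, B6=T, B7=E, B8=E, B9=T, B10=F, B11=T
run #6 (a=6, r=4) runs B1->T, B1->F, B3->E, B2->T, B4->T, B3->E, B2->T, B4->F, B3->E, B2->T, B4->F, B3->E, B2->T, B4->F, ...; records B1=T, B1=F, B2=T, B2=F, B3=S, B3=E, B4=T, B4=F, B5=F, B6=T, B7=S, B9=T, B10=F, B11=F
run #7 (a=4, r=6) runs B1->T, B1->F, B3->E, B2->F, B5->F, B7->S, B6->T, B9->T, B10->F, B11->T; records B1=T, B1=F, B2=F, B3=E, B5=F, B6=T, B7=S, B9=T, B10=F, B11=T
run #8 (a=6, r=9) runs B1->T, B1->F, B3->E, B2->T, B4->F, B3->E, B2->T, B4->F, B3->E, B2->T, B4->F, B3->E, B2->T, B4->F, ...; records B1=T, B1=F, B2=T, B2=F, B3=S, B3=E, B4=F, B5=F, B6=T, B7=S, B9=T, B10=F, B11=F
run #9 (a=2, r=7) runs B1->T, B1->T, B1->F, B3->E, B2->F, B5->F, B7->E, B8->E, B6->T, B9->T, B10->F, B11->T; records B1=T, B1=F, B2=F, B3=E, B5=F, B6=T, B7=E, B8=E, B9=T, B10=F, B11=T
pool-wide coverage (20 outcomes): B1=T, B1=F, B2=T, B2=F, B3=S, B3=E, B4=T, B4=F, B5=T, B5=F, B6=T, B6=F, B7=S, B7=E, B8=E, B9=T, B10=T, B10=F, B11=T, B11=F
no size-1 subset reaches all 20 outcomes (best union: 14/20)
no size-2 subset reaches all 20 outcomes (best union: 18/20)
at size 3, {1, 4, 6} reaches all 20 outcomes; every lexicographically earlier size-3 subset fails
Answer: 3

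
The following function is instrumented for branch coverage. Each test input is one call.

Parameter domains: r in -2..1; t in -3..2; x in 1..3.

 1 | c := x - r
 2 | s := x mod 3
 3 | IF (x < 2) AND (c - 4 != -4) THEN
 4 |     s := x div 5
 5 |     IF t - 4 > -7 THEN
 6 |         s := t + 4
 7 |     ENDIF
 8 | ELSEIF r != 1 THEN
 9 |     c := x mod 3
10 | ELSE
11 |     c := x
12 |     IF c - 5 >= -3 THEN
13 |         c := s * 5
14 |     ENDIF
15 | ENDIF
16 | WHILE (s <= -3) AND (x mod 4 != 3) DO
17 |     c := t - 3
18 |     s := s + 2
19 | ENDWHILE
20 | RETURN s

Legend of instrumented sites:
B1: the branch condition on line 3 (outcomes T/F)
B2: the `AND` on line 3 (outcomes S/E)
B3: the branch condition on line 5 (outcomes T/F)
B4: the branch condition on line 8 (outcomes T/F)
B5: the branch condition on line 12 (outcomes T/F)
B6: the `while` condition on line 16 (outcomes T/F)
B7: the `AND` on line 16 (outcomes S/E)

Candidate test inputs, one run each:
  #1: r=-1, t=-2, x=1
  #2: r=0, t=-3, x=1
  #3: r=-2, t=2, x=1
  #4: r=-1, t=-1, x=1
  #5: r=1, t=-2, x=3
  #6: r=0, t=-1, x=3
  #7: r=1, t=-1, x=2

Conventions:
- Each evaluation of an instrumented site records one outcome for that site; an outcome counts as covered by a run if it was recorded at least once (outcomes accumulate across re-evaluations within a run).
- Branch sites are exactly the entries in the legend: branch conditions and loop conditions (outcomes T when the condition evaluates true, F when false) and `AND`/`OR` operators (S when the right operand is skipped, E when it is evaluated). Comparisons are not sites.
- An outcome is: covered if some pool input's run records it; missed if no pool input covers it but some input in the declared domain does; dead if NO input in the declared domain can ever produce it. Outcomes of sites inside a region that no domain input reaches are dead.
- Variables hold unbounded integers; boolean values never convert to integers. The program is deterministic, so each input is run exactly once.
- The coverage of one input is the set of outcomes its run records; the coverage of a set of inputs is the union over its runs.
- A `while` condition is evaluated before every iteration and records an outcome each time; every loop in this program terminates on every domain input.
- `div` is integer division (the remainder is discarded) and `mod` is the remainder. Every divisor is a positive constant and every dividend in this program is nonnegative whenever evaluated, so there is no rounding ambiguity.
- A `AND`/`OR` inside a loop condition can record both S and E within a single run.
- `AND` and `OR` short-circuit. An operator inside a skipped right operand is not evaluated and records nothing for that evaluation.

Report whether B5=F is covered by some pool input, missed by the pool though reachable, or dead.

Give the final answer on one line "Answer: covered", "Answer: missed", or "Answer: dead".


no pool input records B5=F
but domain input (r=1, t=-3, x=1) does record it -> reachable, so missed
Answer: missed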